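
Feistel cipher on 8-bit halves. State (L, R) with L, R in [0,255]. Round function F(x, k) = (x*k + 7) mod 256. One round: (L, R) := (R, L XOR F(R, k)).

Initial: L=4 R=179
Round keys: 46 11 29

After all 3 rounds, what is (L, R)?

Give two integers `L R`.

Round 1 (k=46): L=179 R=53
Round 2 (k=11): L=53 R=253
Round 3 (k=29): L=253 R=133

Answer: 253 133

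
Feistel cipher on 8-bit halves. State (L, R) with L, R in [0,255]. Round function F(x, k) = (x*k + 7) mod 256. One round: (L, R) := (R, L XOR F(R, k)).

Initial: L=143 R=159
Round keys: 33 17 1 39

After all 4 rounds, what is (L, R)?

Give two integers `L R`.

Answer: 79 47

Derivation:
Round 1 (k=33): L=159 R=9
Round 2 (k=17): L=9 R=63
Round 3 (k=1): L=63 R=79
Round 4 (k=39): L=79 R=47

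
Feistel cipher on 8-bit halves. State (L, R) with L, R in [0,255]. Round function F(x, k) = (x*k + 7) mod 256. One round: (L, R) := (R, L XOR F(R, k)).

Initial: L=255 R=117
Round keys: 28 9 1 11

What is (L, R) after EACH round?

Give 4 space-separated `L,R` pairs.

Round 1 (k=28): L=117 R=44
Round 2 (k=9): L=44 R=230
Round 3 (k=1): L=230 R=193
Round 4 (k=11): L=193 R=180

Answer: 117,44 44,230 230,193 193,180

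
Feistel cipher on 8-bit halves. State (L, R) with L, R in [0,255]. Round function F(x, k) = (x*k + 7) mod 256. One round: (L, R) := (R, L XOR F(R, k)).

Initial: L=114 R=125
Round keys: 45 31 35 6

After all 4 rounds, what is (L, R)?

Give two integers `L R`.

Round 1 (k=45): L=125 R=114
Round 2 (k=31): L=114 R=168
Round 3 (k=35): L=168 R=141
Round 4 (k=6): L=141 R=253

Answer: 141 253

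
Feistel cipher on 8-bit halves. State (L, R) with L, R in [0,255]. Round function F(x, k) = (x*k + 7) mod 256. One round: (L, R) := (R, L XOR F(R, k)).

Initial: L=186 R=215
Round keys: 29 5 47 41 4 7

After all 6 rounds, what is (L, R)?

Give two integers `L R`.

Answer: 120 193

Derivation:
Round 1 (k=29): L=215 R=216
Round 2 (k=5): L=216 R=232
Round 3 (k=47): L=232 R=71
Round 4 (k=41): L=71 R=142
Round 5 (k=4): L=142 R=120
Round 6 (k=7): L=120 R=193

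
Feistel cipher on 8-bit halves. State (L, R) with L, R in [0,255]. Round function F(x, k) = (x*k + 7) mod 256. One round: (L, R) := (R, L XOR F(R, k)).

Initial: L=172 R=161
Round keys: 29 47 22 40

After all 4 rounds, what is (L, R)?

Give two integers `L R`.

Round 1 (k=29): L=161 R=232
Round 2 (k=47): L=232 R=62
Round 3 (k=22): L=62 R=179
Round 4 (k=40): L=179 R=193

Answer: 179 193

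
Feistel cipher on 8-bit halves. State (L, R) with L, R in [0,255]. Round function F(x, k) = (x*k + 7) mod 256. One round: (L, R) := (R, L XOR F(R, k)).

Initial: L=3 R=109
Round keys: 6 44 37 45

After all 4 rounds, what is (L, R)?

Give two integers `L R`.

Answer: 231 0

Derivation:
Round 1 (k=6): L=109 R=150
Round 2 (k=44): L=150 R=162
Round 3 (k=37): L=162 R=231
Round 4 (k=45): L=231 R=0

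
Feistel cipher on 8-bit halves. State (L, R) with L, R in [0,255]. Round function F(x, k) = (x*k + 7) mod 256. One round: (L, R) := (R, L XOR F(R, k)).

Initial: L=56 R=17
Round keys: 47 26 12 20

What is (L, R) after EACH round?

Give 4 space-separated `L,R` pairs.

Answer: 17,30 30,2 2,1 1,25

Derivation:
Round 1 (k=47): L=17 R=30
Round 2 (k=26): L=30 R=2
Round 3 (k=12): L=2 R=1
Round 4 (k=20): L=1 R=25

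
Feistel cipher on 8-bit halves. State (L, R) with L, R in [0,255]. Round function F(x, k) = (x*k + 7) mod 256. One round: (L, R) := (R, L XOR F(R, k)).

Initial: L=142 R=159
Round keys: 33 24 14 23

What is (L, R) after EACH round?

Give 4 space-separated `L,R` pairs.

Round 1 (k=33): L=159 R=8
Round 2 (k=24): L=8 R=88
Round 3 (k=14): L=88 R=223
Round 4 (k=23): L=223 R=72

Answer: 159,8 8,88 88,223 223,72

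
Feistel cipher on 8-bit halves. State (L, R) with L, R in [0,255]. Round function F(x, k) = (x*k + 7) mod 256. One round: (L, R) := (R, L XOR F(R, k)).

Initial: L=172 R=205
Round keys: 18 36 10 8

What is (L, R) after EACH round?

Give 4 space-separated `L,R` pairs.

Answer: 205,221 221,214 214,190 190,33

Derivation:
Round 1 (k=18): L=205 R=221
Round 2 (k=36): L=221 R=214
Round 3 (k=10): L=214 R=190
Round 4 (k=8): L=190 R=33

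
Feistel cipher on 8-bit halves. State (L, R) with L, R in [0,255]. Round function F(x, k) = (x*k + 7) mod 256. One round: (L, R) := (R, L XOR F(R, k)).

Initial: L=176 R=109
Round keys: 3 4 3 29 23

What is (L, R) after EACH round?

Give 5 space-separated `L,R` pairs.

Answer: 109,254 254,146 146,67 67,12 12,88

Derivation:
Round 1 (k=3): L=109 R=254
Round 2 (k=4): L=254 R=146
Round 3 (k=3): L=146 R=67
Round 4 (k=29): L=67 R=12
Round 5 (k=23): L=12 R=88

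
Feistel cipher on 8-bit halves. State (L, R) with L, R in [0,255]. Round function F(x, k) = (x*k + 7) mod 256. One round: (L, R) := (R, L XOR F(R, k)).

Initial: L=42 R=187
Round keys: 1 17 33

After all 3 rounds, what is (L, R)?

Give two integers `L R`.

Round 1 (k=1): L=187 R=232
Round 2 (k=17): L=232 R=212
Round 3 (k=33): L=212 R=179

Answer: 212 179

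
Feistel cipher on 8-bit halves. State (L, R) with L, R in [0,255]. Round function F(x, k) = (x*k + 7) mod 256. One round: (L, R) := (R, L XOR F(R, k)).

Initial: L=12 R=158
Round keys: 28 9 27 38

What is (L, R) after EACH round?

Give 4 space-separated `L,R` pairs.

Answer: 158,67 67,252 252,216 216,235

Derivation:
Round 1 (k=28): L=158 R=67
Round 2 (k=9): L=67 R=252
Round 3 (k=27): L=252 R=216
Round 4 (k=38): L=216 R=235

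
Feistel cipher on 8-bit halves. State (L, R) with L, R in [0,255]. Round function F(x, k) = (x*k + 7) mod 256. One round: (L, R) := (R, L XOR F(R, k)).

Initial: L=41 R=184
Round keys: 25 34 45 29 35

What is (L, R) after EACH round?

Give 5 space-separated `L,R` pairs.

Round 1 (k=25): L=184 R=214
Round 2 (k=34): L=214 R=203
Round 3 (k=45): L=203 R=96
Round 4 (k=29): L=96 R=44
Round 5 (k=35): L=44 R=107

Answer: 184,214 214,203 203,96 96,44 44,107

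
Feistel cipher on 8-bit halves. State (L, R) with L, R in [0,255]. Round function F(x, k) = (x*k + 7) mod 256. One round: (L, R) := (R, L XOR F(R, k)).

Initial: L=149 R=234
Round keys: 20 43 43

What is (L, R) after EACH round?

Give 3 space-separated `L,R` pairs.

Round 1 (k=20): L=234 R=218
Round 2 (k=43): L=218 R=79
Round 3 (k=43): L=79 R=150

Answer: 234,218 218,79 79,150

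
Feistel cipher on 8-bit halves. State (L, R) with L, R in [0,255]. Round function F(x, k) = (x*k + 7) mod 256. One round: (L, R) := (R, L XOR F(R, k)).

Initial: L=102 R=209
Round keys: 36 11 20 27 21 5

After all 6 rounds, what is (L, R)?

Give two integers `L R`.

Round 1 (k=36): L=209 R=13
Round 2 (k=11): L=13 R=71
Round 3 (k=20): L=71 R=158
Round 4 (k=27): L=158 R=246
Round 5 (k=21): L=246 R=171
Round 6 (k=5): L=171 R=168

Answer: 171 168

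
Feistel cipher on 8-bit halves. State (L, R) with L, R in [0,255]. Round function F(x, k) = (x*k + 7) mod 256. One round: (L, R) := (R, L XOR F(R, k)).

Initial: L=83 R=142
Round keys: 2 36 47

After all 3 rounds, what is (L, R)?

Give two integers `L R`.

Answer: 73 30

Derivation:
Round 1 (k=2): L=142 R=112
Round 2 (k=36): L=112 R=73
Round 3 (k=47): L=73 R=30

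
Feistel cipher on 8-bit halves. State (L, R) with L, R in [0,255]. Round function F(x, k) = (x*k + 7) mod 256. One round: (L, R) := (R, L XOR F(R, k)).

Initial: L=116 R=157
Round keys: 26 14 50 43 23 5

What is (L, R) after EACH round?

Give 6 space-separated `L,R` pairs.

Answer: 157,141 141,32 32,202 202,213 213,224 224,178

Derivation:
Round 1 (k=26): L=157 R=141
Round 2 (k=14): L=141 R=32
Round 3 (k=50): L=32 R=202
Round 4 (k=43): L=202 R=213
Round 5 (k=23): L=213 R=224
Round 6 (k=5): L=224 R=178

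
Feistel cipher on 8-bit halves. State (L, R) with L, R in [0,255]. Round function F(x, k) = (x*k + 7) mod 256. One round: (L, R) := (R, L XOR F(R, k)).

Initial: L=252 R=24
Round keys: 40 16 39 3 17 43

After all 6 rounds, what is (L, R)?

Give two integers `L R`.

Round 1 (k=40): L=24 R=59
Round 2 (k=16): L=59 R=175
Round 3 (k=39): L=175 R=139
Round 4 (k=3): L=139 R=7
Round 5 (k=17): L=7 R=245
Round 6 (k=43): L=245 R=41

Answer: 245 41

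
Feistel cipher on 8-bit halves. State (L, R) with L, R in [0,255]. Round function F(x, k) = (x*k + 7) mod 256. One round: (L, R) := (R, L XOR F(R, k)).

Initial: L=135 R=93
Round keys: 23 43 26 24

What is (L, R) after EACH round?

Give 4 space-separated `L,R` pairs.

Round 1 (k=23): L=93 R=229
Round 2 (k=43): L=229 R=35
Round 3 (k=26): L=35 R=112
Round 4 (k=24): L=112 R=164

Answer: 93,229 229,35 35,112 112,164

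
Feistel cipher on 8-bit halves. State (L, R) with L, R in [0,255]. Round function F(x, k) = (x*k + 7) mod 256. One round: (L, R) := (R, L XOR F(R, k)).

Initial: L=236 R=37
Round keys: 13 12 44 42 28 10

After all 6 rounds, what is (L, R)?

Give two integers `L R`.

Answer: 80 64

Derivation:
Round 1 (k=13): L=37 R=4
Round 2 (k=12): L=4 R=18
Round 3 (k=44): L=18 R=27
Round 4 (k=42): L=27 R=103
Round 5 (k=28): L=103 R=80
Round 6 (k=10): L=80 R=64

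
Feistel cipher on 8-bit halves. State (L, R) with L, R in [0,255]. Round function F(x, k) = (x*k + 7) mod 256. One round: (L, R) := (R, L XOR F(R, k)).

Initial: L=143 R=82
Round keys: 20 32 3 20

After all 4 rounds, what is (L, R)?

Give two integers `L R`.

Round 1 (k=20): L=82 R=224
Round 2 (k=32): L=224 R=85
Round 3 (k=3): L=85 R=230
Round 4 (k=20): L=230 R=170

Answer: 230 170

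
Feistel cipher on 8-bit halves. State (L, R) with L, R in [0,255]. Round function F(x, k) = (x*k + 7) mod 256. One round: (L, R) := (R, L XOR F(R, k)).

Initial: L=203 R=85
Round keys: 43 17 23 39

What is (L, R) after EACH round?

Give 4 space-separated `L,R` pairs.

Answer: 85,133 133,137 137,211 211,165

Derivation:
Round 1 (k=43): L=85 R=133
Round 2 (k=17): L=133 R=137
Round 3 (k=23): L=137 R=211
Round 4 (k=39): L=211 R=165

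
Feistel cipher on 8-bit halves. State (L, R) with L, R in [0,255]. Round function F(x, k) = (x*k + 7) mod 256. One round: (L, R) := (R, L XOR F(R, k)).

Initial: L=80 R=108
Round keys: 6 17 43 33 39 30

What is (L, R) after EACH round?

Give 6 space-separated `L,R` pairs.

Answer: 108,223 223,186 186,154 154,91 91,126 126,144

Derivation:
Round 1 (k=6): L=108 R=223
Round 2 (k=17): L=223 R=186
Round 3 (k=43): L=186 R=154
Round 4 (k=33): L=154 R=91
Round 5 (k=39): L=91 R=126
Round 6 (k=30): L=126 R=144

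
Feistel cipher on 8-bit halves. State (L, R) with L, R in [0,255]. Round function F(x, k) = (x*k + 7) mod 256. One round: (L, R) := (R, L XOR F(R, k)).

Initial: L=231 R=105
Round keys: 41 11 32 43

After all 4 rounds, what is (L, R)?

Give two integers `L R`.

Answer: 152 90

Derivation:
Round 1 (k=41): L=105 R=63
Round 2 (k=11): L=63 R=213
Round 3 (k=32): L=213 R=152
Round 4 (k=43): L=152 R=90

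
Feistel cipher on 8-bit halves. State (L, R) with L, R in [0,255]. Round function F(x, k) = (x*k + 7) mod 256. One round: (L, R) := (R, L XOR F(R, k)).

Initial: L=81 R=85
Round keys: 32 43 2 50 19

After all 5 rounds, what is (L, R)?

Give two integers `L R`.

Answer: 133 15

Derivation:
Round 1 (k=32): L=85 R=246
Round 2 (k=43): L=246 R=12
Round 3 (k=2): L=12 R=233
Round 4 (k=50): L=233 R=133
Round 5 (k=19): L=133 R=15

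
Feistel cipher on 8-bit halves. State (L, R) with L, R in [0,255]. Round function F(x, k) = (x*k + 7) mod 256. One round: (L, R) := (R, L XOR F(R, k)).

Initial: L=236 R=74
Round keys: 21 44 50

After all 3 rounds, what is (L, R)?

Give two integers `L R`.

Round 1 (k=21): L=74 R=245
Round 2 (k=44): L=245 R=105
Round 3 (k=50): L=105 R=124

Answer: 105 124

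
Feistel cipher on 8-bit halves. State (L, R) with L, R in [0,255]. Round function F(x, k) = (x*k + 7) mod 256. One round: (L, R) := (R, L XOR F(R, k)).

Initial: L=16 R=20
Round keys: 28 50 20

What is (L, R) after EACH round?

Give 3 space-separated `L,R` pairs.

Answer: 20,39 39,177 177,252

Derivation:
Round 1 (k=28): L=20 R=39
Round 2 (k=50): L=39 R=177
Round 3 (k=20): L=177 R=252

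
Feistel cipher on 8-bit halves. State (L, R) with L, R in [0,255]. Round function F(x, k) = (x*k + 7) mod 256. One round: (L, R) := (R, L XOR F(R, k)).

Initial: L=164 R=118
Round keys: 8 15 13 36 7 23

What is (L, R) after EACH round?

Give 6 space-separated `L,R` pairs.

Answer: 118,19 19,82 82,34 34,157 157,112 112,138

Derivation:
Round 1 (k=8): L=118 R=19
Round 2 (k=15): L=19 R=82
Round 3 (k=13): L=82 R=34
Round 4 (k=36): L=34 R=157
Round 5 (k=7): L=157 R=112
Round 6 (k=23): L=112 R=138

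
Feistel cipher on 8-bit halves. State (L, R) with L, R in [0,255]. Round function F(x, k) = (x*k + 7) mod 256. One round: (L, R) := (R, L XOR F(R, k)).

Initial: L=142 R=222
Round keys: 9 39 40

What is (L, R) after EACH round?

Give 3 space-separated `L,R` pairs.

Answer: 222,91 91,58 58,76

Derivation:
Round 1 (k=9): L=222 R=91
Round 2 (k=39): L=91 R=58
Round 3 (k=40): L=58 R=76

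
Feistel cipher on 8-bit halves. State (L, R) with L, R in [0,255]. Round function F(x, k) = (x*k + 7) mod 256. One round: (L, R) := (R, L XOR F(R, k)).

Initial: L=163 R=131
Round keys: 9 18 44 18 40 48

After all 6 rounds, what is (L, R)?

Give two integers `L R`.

Answer: 145 78

Derivation:
Round 1 (k=9): L=131 R=1
Round 2 (k=18): L=1 R=154
Round 3 (k=44): L=154 R=126
Round 4 (k=18): L=126 R=121
Round 5 (k=40): L=121 R=145
Round 6 (k=48): L=145 R=78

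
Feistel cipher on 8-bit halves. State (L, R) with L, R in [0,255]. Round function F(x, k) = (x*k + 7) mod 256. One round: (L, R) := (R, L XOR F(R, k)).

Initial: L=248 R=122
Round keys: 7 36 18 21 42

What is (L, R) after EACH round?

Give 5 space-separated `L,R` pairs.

Round 1 (k=7): L=122 R=165
Round 2 (k=36): L=165 R=65
Round 3 (k=18): L=65 R=60
Round 4 (k=21): L=60 R=178
Round 5 (k=42): L=178 R=7

Answer: 122,165 165,65 65,60 60,178 178,7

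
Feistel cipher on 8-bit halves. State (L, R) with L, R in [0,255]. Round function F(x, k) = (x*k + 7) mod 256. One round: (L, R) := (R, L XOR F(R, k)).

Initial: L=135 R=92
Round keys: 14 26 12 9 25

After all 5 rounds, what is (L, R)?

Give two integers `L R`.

Answer: 169 139

Derivation:
Round 1 (k=14): L=92 R=136
Round 2 (k=26): L=136 R=139
Round 3 (k=12): L=139 R=3
Round 4 (k=9): L=3 R=169
Round 5 (k=25): L=169 R=139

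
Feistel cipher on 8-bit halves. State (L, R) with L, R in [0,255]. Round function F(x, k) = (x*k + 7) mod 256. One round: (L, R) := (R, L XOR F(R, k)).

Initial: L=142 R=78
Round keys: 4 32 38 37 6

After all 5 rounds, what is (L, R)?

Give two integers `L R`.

Answer: 10 111

Derivation:
Round 1 (k=4): L=78 R=177
Round 2 (k=32): L=177 R=105
Round 3 (k=38): L=105 R=44
Round 4 (k=37): L=44 R=10
Round 5 (k=6): L=10 R=111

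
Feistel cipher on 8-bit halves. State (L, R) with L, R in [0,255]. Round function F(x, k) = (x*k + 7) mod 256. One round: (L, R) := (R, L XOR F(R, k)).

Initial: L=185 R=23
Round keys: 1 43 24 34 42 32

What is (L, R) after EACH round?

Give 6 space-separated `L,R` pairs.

Answer: 23,167 167,3 3,232 232,212 212,39 39,51

Derivation:
Round 1 (k=1): L=23 R=167
Round 2 (k=43): L=167 R=3
Round 3 (k=24): L=3 R=232
Round 4 (k=34): L=232 R=212
Round 5 (k=42): L=212 R=39
Round 6 (k=32): L=39 R=51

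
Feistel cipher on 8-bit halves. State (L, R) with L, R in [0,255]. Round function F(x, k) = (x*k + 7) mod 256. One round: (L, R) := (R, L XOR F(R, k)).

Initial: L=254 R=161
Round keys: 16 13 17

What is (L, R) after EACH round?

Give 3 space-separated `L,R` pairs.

Round 1 (k=16): L=161 R=233
Round 2 (k=13): L=233 R=125
Round 3 (k=17): L=125 R=189

Answer: 161,233 233,125 125,189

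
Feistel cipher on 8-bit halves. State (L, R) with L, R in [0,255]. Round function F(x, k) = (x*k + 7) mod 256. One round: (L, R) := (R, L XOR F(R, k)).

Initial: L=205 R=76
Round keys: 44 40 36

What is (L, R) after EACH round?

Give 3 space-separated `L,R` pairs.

Round 1 (k=44): L=76 R=218
Round 2 (k=40): L=218 R=91
Round 3 (k=36): L=91 R=9

Answer: 76,218 218,91 91,9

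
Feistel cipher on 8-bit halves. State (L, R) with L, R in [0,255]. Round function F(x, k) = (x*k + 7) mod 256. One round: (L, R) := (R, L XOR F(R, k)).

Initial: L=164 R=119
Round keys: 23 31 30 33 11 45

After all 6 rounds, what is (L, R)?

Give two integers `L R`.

Answer: 122 223

Derivation:
Round 1 (k=23): L=119 R=28
Round 2 (k=31): L=28 R=28
Round 3 (k=30): L=28 R=83
Round 4 (k=33): L=83 R=166
Round 5 (k=11): L=166 R=122
Round 6 (k=45): L=122 R=223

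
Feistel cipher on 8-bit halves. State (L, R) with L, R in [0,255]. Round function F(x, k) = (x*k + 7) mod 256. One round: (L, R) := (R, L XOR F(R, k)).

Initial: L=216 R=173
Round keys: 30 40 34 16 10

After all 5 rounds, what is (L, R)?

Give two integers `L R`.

Round 1 (k=30): L=173 R=149
Round 2 (k=40): L=149 R=226
Round 3 (k=34): L=226 R=158
Round 4 (k=16): L=158 R=5
Round 5 (k=10): L=5 R=167

Answer: 5 167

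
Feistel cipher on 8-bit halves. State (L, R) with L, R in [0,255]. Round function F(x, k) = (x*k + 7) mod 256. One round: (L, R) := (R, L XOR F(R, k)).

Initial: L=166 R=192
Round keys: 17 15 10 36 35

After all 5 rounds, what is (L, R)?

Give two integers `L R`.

Answer: 57 16

Derivation:
Round 1 (k=17): L=192 R=97
Round 2 (k=15): L=97 R=118
Round 3 (k=10): L=118 R=194
Round 4 (k=36): L=194 R=57
Round 5 (k=35): L=57 R=16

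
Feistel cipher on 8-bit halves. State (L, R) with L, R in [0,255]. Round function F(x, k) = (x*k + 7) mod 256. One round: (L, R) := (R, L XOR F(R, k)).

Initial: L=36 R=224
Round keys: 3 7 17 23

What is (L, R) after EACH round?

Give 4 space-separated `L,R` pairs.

Round 1 (k=3): L=224 R=131
Round 2 (k=7): L=131 R=124
Round 3 (k=17): L=124 R=192
Round 4 (k=23): L=192 R=59

Answer: 224,131 131,124 124,192 192,59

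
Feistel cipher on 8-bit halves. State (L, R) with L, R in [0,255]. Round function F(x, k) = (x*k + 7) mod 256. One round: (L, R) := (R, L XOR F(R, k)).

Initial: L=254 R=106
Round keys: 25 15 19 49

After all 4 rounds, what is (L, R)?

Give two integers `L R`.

Round 1 (k=25): L=106 R=159
Round 2 (k=15): L=159 R=50
Round 3 (k=19): L=50 R=34
Round 4 (k=49): L=34 R=187

Answer: 34 187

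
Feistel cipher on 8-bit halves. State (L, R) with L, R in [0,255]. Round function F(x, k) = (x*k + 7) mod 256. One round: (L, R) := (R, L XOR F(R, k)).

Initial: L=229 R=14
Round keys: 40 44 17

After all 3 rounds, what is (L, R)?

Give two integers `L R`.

Answer: 17 250

Derivation:
Round 1 (k=40): L=14 R=210
Round 2 (k=44): L=210 R=17
Round 3 (k=17): L=17 R=250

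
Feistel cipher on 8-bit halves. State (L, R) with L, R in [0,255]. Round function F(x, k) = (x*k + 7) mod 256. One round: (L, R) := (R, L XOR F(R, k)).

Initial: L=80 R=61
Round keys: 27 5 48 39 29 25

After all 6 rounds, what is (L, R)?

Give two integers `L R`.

Answer: 196 93

Derivation:
Round 1 (k=27): L=61 R=38
Round 2 (k=5): L=38 R=248
Round 3 (k=48): L=248 R=161
Round 4 (k=39): L=161 R=118
Round 5 (k=29): L=118 R=196
Round 6 (k=25): L=196 R=93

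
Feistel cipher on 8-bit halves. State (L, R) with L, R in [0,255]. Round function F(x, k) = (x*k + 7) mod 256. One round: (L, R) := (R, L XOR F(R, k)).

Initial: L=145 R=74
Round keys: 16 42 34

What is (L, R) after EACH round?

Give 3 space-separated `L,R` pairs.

Round 1 (k=16): L=74 R=54
Round 2 (k=42): L=54 R=169
Round 3 (k=34): L=169 R=79

Answer: 74,54 54,169 169,79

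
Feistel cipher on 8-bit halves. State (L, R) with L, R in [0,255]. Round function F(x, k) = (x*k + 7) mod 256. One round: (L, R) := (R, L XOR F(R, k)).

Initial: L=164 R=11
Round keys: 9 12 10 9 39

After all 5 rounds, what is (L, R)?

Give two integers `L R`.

Round 1 (k=9): L=11 R=206
Round 2 (k=12): L=206 R=164
Round 3 (k=10): L=164 R=161
Round 4 (k=9): L=161 R=20
Round 5 (k=39): L=20 R=178

Answer: 20 178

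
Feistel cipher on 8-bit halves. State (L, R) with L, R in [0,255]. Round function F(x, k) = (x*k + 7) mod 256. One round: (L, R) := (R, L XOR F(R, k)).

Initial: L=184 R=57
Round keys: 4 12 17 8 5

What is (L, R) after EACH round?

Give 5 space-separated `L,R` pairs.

Answer: 57,83 83,210 210,170 170,133 133,10

Derivation:
Round 1 (k=4): L=57 R=83
Round 2 (k=12): L=83 R=210
Round 3 (k=17): L=210 R=170
Round 4 (k=8): L=170 R=133
Round 5 (k=5): L=133 R=10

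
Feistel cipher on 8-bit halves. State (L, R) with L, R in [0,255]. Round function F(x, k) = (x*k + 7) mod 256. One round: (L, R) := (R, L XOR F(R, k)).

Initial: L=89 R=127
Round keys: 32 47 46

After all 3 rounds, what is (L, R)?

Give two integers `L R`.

Round 1 (k=32): L=127 R=190
Round 2 (k=47): L=190 R=150
Round 3 (k=46): L=150 R=69

Answer: 150 69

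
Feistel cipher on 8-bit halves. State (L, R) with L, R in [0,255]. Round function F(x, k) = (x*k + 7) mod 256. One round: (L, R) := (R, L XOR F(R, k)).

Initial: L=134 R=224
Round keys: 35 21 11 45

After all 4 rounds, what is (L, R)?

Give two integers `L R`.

Round 1 (k=35): L=224 R=33
Round 2 (k=21): L=33 R=92
Round 3 (k=11): L=92 R=218
Round 4 (k=45): L=218 R=5

Answer: 218 5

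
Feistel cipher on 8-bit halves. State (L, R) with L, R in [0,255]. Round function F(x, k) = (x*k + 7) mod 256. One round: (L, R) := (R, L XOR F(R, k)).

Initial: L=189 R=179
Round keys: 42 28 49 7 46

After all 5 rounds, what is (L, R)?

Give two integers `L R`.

Answer: 8 116

Derivation:
Round 1 (k=42): L=179 R=216
Round 2 (k=28): L=216 R=20
Round 3 (k=49): L=20 R=3
Round 4 (k=7): L=3 R=8
Round 5 (k=46): L=8 R=116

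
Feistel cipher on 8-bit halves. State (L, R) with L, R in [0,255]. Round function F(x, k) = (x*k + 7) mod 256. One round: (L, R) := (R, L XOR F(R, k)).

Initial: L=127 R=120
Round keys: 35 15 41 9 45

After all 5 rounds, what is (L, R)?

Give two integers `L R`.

Round 1 (k=35): L=120 R=16
Round 2 (k=15): L=16 R=143
Round 3 (k=41): L=143 R=254
Round 4 (k=9): L=254 R=122
Round 5 (k=45): L=122 R=135

Answer: 122 135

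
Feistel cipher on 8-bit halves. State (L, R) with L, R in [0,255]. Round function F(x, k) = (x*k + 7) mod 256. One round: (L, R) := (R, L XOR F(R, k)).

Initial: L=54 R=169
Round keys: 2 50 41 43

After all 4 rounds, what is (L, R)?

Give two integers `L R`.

Round 1 (k=2): L=169 R=111
Round 2 (k=50): L=111 R=28
Round 3 (k=41): L=28 R=236
Round 4 (k=43): L=236 R=183

Answer: 236 183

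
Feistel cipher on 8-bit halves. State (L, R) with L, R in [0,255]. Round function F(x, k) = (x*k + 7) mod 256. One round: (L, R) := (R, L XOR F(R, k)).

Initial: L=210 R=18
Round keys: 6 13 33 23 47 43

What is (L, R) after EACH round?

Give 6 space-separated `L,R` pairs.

Round 1 (k=6): L=18 R=161
Round 2 (k=13): L=161 R=38
Round 3 (k=33): L=38 R=76
Round 4 (k=23): L=76 R=253
Round 5 (k=47): L=253 R=54
Round 6 (k=43): L=54 R=228

Answer: 18,161 161,38 38,76 76,253 253,54 54,228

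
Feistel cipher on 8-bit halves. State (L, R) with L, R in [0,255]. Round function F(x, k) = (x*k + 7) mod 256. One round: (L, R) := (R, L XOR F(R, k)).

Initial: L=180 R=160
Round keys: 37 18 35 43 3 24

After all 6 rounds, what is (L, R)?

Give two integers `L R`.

Round 1 (k=37): L=160 R=147
Round 2 (k=18): L=147 R=253
Round 3 (k=35): L=253 R=13
Round 4 (k=43): L=13 R=203
Round 5 (k=3): L=203 R=101
Round 6 (k=24): L=101 R=180

Answer: 101 180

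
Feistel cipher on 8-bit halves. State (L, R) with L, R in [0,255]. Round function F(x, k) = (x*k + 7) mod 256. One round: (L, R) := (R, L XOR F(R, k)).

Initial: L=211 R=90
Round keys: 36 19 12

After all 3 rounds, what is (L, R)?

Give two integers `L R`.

Answer: 97 239

Derivation:
Round 1 (k=36): L=90 R=124
Round 2 (k=19): L=124 R=97
Round 3 (k=12): L=97 R=239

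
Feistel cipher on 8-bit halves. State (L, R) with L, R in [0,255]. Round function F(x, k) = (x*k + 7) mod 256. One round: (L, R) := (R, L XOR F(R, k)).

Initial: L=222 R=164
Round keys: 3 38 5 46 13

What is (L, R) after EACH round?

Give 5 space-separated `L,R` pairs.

Answer: 164,45 45,17 17,113 113,68 68,10

Derivation:
Round 1 (k=3): L=164 R=45
Round 2 (k=38): L=45 R=17
Round 3 (k=5): L=17 R=113
Round 4 (k=46): L=113 R=68
Round 5 (k=13): L=68 R=10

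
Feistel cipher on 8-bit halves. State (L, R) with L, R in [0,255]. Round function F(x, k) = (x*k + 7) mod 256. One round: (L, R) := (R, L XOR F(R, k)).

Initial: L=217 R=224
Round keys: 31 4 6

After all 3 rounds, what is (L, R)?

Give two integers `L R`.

Answer: 31 63

Derivation:
Round 1 (k=31): L=224 R=254
Round 2 (k=4): L=254 R=31
Round 3 (k=6): L=31 R=63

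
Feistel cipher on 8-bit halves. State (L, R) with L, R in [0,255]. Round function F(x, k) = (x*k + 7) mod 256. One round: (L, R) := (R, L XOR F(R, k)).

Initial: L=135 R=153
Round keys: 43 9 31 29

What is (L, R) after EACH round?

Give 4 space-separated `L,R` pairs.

Round 1 (k=43): L=153 R=61
Round 2 (k=9): L=61 R=181
Round 3 (k=31): L=181 R=207
Round 4 (k=29): L=207 R=207

Answer: 153,61 61,181 181,207 207,207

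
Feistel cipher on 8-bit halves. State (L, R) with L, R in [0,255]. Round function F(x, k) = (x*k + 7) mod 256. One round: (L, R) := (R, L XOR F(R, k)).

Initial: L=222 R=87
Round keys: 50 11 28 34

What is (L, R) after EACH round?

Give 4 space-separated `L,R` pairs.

Round 1 (k=50): L=87 R=219
Round 2 (k=11): L=219 R=39
Round 3 (k=28): L=39 R=144
Round 4 (k=34): L=144 R=0

Answer: 87,219 219,39 39,144 144,0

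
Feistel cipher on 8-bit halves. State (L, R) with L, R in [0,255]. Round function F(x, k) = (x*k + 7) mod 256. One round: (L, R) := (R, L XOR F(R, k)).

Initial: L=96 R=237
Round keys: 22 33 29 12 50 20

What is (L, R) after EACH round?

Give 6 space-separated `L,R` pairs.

Round 1 (k=22): L=237 R=5
Round 2 (k=33): L=5 R=65
Round 3 (k=29): L=65 R=97
Round 4 (k=12): L=97 R=210
Round 5 (k=50): L=210 R=106
Round 6 (k=20): L=106 R=157

Answer: 237,5 5,65 65,97 97,210 210,106 106,157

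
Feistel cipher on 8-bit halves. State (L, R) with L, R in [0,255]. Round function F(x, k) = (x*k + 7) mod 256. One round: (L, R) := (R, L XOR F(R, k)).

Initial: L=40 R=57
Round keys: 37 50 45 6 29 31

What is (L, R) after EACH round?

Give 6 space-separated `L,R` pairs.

Round 1 (k=37): L=57 R=108
Round 2 (k=50): L=108 R=38
Round 3 (k=45): L=38 R=217
Round 4 (k=6): L=217 R=59
Round 5 (k=29): L=59 R=111
Round 6 (k=31): L=111 R=67

Answer: 57,108 108,38 38,217 217,59 59,111 111,67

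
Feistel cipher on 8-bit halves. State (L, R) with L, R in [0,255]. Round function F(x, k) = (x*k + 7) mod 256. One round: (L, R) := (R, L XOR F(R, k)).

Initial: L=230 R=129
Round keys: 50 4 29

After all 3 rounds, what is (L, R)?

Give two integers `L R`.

Answer: 2 158

Derivation:
Round 1 (k=50): L=129 R=223
Round 2 (k=4): L=223 R=2
Round 3 (k=29): L=2 R=158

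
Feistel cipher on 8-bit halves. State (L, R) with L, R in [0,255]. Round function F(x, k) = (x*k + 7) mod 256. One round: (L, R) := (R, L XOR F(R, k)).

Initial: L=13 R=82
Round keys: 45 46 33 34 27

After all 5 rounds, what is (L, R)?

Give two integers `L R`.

Round 1 (k=45): L=82 R=124
Round 2 (k=46): L=124 R=29
Round 3 (k=33): L=29 R=184
Round 4 (k=34): L=184 R=106
Round 5 (k=27): L=106 R=141

Answer: 106 141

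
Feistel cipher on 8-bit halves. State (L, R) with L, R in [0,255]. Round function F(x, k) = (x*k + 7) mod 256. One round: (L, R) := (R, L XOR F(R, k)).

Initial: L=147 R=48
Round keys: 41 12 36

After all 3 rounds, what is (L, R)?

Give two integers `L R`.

Answer: 135 39

Derivation:
Round 1 (k=41): L=48 R=36
Round 2 (k=12): L=36 R=135
Round 3 (k=36): L=135 R=39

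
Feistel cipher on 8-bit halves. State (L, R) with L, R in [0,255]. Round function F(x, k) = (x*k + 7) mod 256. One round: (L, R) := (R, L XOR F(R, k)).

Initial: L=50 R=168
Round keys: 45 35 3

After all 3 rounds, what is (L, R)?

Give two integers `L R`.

Answer: 118 212

Derivation:
Round 1 (k=45): L=168 R=189
Round 2 (k=35): L=189 R=118
Round 3 (k=3): L=118 R=212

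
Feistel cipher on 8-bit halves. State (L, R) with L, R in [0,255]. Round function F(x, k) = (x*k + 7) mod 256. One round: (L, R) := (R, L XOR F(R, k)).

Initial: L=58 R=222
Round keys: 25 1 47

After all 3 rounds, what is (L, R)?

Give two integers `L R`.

Round 1 (k=25): L=222 R=143
Round 2 (k=1): L=143 R=72
Round 3 (k=47): L=72 R=176

Answer: 72 176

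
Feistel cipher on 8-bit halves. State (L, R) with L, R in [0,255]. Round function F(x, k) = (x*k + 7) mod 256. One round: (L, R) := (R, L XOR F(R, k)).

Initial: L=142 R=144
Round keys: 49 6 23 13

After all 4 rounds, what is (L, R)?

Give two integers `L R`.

Answer: 43 59

Derivation:
Round 1 (k=49): L=144 R=25
Round 2 (k=6): L=25 R=13
Round 3 (k=23): L=13 R=43
Round 4 (k=13): L=43 R=59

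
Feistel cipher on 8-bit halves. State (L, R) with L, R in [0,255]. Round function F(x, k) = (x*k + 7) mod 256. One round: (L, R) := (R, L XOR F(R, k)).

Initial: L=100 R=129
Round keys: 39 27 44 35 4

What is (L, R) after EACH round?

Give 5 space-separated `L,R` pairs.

Round 1 (k=39): L=129 R=202
Round 2 (k=27): L=202 R=212
Round 3 (k=44): L=212 R=189
Round 4 (k=35): L=189 R=10
Round 5 (k=4): L=10 R=146

Answer: 129,202 202,212 212,189 189,10 10,146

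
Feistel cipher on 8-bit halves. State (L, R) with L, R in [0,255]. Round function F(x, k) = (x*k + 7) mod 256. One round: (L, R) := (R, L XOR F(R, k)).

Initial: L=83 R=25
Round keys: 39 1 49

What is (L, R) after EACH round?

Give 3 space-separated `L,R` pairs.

Round 1 (k=39): L=25 R=133
Round 2 (k=1): L=133 R=149
Round 3 (k=49): L=149 R=9

Answer: 25,133 133,149 149,9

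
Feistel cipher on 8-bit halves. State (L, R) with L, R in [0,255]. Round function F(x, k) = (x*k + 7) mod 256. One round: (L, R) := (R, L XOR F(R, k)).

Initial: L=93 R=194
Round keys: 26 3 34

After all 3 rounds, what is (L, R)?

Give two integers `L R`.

Round 1 (k=26): L=194 R=230
Round 2 (k=3): L=230 R=123
Round 3 (k=34): L=123 R=187

Answer: 123 187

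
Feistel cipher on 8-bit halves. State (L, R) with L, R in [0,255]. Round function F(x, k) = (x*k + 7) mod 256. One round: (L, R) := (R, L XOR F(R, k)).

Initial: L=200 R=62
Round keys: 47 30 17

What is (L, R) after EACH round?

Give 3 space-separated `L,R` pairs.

Round 1 (k=47): L=62 R=161
Round 2 (k=30): L=161 R=219
Round 3 (k=17): L=219 R=51

Answer: 62,161 161,219 219,51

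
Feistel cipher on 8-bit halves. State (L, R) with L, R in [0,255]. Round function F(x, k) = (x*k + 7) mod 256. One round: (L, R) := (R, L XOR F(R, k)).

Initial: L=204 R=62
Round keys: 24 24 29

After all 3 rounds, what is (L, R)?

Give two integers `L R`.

Answer: 177 15

Derivation:
Round 1 (k=24): L=62 R=27
Round 2 (k=24): L=27 R=177
Round 3 (k=29): L=177 R=15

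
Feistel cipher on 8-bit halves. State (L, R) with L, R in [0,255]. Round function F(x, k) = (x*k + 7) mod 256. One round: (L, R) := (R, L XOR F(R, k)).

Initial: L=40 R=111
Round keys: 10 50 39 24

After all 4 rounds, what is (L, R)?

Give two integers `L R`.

Answer: 220 41

Derivation:
Round 1 (k=10): L=111 R=117
Round 2 (k=50): L=117 R=142
Round 3 (k=39): L=142 R=220
Round 4 (k=24): L=220 R=41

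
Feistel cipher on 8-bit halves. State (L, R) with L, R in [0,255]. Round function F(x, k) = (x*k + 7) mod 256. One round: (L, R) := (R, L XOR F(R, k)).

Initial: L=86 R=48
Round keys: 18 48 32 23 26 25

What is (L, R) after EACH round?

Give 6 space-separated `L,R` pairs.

Answer: 48,49 49,7 7,214 214,70 70,245 245,178

Derivation:
Round 1 (k=18): L=48 R=49
Round 2 (k=48): L=49 R=7
Round 3 (k=32): L=7 R=214
Round 4 (k=23): L=214 R=70
Round 5 (k=26): L=70 R=245
Round 6 (k=25): L=245 R=178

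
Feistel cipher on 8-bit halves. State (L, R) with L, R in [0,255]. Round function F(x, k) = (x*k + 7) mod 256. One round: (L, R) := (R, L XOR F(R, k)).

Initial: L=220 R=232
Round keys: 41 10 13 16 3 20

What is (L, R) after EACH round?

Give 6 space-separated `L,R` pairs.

Round 1 (k=41): L=232 R=243
Round 2 (k=10): L=243 R=109
Round 3 (k=13): L=109 R=99
Round 4 (k=16): L=99 R=90
Round 5 (k=3): L=90 R=118
Round 6 (k=20): L=118 R=101

Answer: 232,243 243,109 109,99 99,90 90,118 118,101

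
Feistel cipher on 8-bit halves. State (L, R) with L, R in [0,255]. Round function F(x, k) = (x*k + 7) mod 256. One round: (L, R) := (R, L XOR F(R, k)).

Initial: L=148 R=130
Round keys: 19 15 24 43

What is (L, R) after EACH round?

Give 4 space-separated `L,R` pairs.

Answer: 130,57 57,220 220,158 158,77

Derivation:
Round 1 (k=19): L=130 R=57
Round 2 (k=15): L=57 R=220
Round 3 (k=24): L=220 R=158
Round 4 (k=43): L=158 R=77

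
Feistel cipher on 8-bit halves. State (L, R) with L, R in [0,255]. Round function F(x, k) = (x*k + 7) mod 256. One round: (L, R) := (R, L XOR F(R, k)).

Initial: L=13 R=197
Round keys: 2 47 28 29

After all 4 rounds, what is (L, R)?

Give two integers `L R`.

Answer: 147 192

Derivation:
Round 1 (k=2): L=197 R=156
Round 2 (k=47): L=156 R=110
Round 3 (k=28): L=110 R=147
Round 4 (k=29): L=147 R=192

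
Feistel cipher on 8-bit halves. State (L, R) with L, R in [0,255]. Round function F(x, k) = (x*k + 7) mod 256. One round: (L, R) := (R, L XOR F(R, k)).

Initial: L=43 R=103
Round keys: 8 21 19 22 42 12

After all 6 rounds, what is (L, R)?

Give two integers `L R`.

Round 1 (k=8): L=103 R=20
Round 2 (k=21): L=20 R=204
Round 3 (k=19): L=204 R=63
Round 4 (k=22): L=63 R=189
Round 5 (k=42): L=189 R=54
Round 6 (k=12): L=54 R=50

Answer: 54 50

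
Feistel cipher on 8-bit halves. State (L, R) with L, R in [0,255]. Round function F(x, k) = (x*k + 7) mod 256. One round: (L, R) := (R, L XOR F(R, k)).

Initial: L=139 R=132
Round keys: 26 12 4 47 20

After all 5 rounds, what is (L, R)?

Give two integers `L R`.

Answer: 19 180

Derivation:
Round 1 (k=26): L=132 R=228
Round 2 (k=12): L=228 R=51
Round 3 (k=4): L=51 R=55
Round 4 (k=47): L=55 R=19
Round 5 (k=20): L=19 R=180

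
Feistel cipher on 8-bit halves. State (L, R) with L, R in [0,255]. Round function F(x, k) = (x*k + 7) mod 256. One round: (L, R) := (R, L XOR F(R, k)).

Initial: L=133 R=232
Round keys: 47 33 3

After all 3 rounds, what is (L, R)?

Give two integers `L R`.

Round 1 (k=47): L=232 R=26
Round 2 (k=33): L=26 R=137
Round 3 (k=3): L=137 R=184

Answer: 137 184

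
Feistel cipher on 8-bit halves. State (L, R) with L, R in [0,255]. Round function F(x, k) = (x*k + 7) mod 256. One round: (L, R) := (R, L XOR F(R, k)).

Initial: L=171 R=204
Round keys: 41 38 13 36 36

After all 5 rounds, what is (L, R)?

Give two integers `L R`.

Round 1 (k=41): L=204 R=24
Round 2 (k=38): L=24 R=91
Round 3 (k=13): L=91 R=190
Round 4 (k=36): L=190 R=228
Round 5 (k=36): L=228 R=169

Answer: 228 169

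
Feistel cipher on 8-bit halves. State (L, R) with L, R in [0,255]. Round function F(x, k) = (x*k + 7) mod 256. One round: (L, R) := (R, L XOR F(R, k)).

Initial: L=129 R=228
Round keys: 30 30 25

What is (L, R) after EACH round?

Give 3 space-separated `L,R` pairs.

Answer: 228,62 62,175 175,32

Derivation:
Round 1 (k=30): L=228 R=62
Round 2 (k=30): L=62 R=175
Round 3 (k=25): L=175 R=32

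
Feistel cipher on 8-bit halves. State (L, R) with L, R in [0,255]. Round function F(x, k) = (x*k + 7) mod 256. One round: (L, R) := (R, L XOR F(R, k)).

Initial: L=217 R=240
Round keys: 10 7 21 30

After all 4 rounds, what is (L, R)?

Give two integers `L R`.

Answer: 58 26

Derivation:
Round 1 (k=10): L=240 R=190
Round 2 (k=7): L=190 R=201
Round 3 (k=21): L=201 R=58
Round 4 (k=30): L=58 R=26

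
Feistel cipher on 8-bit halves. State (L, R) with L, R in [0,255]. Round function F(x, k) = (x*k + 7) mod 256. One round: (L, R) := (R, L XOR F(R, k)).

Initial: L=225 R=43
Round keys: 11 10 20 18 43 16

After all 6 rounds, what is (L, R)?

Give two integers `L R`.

Round 1 (k=11): L=43 R=1
Round 2 (k=10): L=1 R=58
Round 3 (k=20): L=58 R=142
Round 4 (k=18): L=142 R=57
Round 5 (k=43): L=57 R=20
Round 6 (k=16): L=20 R=126

Answer: 20 126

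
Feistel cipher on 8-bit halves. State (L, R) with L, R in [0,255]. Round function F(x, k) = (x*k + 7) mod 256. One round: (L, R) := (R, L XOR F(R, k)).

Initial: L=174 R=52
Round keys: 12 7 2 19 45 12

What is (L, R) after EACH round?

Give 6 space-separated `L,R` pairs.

Answer: 52,217 217,194 194,82 82,223 223,104 104,56

Derivation:
Round 1 (k=12): L=52 R=217
Round 2 (k=7): L=217 R=194
Round 3 (k=2): L=194 R=82
Round 4 (k=19): L=82 R=223
Round 5 (k=45): L=223 R=104
Round 6 (k=12): L=104 R=56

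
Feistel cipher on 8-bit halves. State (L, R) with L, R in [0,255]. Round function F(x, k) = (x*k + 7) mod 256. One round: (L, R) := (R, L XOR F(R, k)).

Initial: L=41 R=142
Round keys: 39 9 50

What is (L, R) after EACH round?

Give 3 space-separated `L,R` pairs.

Round 1 (k=39): L=142 R=128
Round 2 (k=9): L=128 R=9
Round 3 (k=50): L=9 R=73

Answer: 142,128 128,9 9,73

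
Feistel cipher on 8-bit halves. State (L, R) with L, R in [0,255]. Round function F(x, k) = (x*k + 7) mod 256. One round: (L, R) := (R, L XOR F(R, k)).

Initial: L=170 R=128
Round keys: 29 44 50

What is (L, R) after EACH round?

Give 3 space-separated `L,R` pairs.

Answer: 128,45 45,67 67,48

Derivation:
Round 1 (k=29): L=128 R=45
Round 2 (k=44): L=45 R=67
Round 3 (k=50): L=67 R=48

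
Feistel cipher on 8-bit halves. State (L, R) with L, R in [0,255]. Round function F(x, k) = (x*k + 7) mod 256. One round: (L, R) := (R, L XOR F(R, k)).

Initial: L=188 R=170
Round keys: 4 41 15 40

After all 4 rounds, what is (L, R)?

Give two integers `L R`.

Answer: 220 223

Derivation:
Round 1 (k=4): L=170 R=19
Round 2 (k=41): L=19 R=184
Round 3 (k=15): L=184 R=220
Round 4 (k=40): L=220 R=223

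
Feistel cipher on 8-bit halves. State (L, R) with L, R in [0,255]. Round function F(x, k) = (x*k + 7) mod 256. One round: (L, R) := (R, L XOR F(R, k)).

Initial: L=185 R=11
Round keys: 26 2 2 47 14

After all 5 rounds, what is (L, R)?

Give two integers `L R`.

Answer: 144 20

Derivation:
Round 1 (k=26): L=11 R=156
Round 2 (k=2): L=156 R=52
Round 3 (k=2): L=52 R=243
Round 4 (k=47): L=243 R=144
Round 5 (k=14): L=144 R=20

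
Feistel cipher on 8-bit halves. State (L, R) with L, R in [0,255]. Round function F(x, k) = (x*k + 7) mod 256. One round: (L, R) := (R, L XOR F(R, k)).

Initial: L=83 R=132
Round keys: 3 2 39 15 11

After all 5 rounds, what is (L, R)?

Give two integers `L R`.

Round 1 (k=3): L=132 R=192
Round 2 (k=2): L=192 R=3
Round 3 (k=39): L=3 R=188
Round 4 (k=15): L=188 R=8
Round 5 (k=11): L=8 R=227

Answer: 8 227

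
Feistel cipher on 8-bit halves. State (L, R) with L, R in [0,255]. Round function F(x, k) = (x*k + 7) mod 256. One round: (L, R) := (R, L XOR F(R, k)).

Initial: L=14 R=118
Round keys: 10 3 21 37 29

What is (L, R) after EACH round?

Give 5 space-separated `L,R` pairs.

Answer: 118,173 173,120 120,114 114,249 249,78

Derivation:
Round 1 (k=10): L=118 R=173
Round 2 (k=3): L=173 R=120
Round 3 (k=21): L=120 R=114
Round 4 (k=37): L=114 R=249
Round 5 (k=29): L=249 R=78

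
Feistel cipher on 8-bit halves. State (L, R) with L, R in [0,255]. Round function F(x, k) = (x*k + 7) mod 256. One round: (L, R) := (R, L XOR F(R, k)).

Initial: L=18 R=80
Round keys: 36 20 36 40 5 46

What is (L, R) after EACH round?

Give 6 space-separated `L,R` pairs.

Answer: 80,85 85,251 251,6 6,12 12,69 69,97

Derivation:
Round 1 (k=36): L=80 R=85
Round 2 (k=20): L=85 R=251
Round 3 (k=36): L=251 R=6
Round 4 (k=40): L=6 R=12
Round 5 (k=5): L=12 R=69
Round 6 (k=46): L=69 R=97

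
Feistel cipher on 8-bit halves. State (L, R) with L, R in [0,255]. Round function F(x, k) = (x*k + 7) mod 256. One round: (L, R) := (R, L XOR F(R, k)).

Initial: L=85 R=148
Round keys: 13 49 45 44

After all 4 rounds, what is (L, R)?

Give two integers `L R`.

Round 1 (k=13): L=148 R=222
Round 2 (k=49): L=222 R=17
Round 3 (k=45): L=17 R=218
Round 4 (k=44): L=218 R=110

Answer: 218 110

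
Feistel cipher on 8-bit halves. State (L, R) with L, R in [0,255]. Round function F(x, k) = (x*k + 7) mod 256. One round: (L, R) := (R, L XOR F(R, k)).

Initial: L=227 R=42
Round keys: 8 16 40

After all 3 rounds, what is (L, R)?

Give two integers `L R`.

Round 1 (k=8): L=42 R=180
Round 2 (k=16): L=180 R=109
Round 3 (k=40): L=109 R=187

Answer: 109 187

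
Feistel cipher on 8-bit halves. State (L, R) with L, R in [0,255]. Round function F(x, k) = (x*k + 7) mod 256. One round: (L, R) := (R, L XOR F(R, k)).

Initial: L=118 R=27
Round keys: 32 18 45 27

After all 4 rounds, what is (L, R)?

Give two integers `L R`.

Answer: 16 149

Derivation:
Round 1 (k=32): L=27 R=17
Round 2 (k=18): L=17 R=34
Round 3 (k=45): L=34 R=16
Round 4 (k=27): L=16 R=149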